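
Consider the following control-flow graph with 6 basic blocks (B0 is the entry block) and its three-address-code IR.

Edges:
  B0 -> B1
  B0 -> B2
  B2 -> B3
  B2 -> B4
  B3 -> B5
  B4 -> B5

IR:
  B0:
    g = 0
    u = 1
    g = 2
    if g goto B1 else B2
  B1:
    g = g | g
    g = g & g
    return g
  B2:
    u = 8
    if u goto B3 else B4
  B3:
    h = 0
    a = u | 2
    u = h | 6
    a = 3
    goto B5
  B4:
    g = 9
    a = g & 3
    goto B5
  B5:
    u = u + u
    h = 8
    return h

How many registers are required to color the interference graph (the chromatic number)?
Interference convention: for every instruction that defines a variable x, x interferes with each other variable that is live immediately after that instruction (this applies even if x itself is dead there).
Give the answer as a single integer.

Answer: 3

Derivation:
Block summaries:
  B0: def={g,u} ue=∅
  B1: def={g} ue={g}
  B2: def={u} ue=∅
  B3: def={a,h,u} ue={u}
  B4: def={a,g} ue=∅
  B5: def={h,u} ue={u}

Backward fixpoint:
  B0 li=∅ lo={g}
  B1 li={g} lo=∅
  B2 li=∅ lo={u}
  B3 li={u} lo={u}
  B4 li={u} lo={u}
  B5 li={u} lo=∅

Interference:
  a↔{h,u}
  g↔{u}
  h↔{a,u}
  u↔{a,g,h}

Registers:
  clique {a,h,u} ⇒ need ≥ 3
  3-colouring: c0={u}  c1={a,g}  c2={h}
  χ = 3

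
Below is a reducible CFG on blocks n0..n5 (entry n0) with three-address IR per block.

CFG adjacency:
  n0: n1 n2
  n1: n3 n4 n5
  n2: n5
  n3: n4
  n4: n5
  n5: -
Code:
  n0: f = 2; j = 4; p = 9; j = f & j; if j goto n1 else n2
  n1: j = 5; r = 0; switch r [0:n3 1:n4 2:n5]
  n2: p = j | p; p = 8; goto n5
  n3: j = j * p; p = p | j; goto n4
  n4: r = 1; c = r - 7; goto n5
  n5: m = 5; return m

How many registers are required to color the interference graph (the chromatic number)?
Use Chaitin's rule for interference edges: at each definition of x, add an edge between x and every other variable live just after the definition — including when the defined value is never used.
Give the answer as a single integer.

Block summaries:
  n0 def {f,j,p} use ∅
  n1 def {j,r} use ∅
  n2 def {p} use {j,p}
  n3 def {j,p} use {j,p}
  n4 def {c,r} use ∅
  n5 def {m} use ∅

Backward fixpoint:
  live n0: ∅→{j,p}
  live n1: {p}→{j,p}
  live n2: {j,p}→∅
  live n3: {j,p}→∅
  live n4: ∅→∅
  live n5: ∅→∅

Conflict graph:
  c↔∅
  f↔{j,p}
  j↔{f,p,r}
  m↔∅
  p↔{f,j,r}
  r↔{j,p}

Chromatic number:
  lower bound: {f,j,p} mutually conflict ⇒ χ ≥ 3
  3-colouring: R0={c,j,m}  R1={p}  R2={f,r}
  χ = 3

Answer: 3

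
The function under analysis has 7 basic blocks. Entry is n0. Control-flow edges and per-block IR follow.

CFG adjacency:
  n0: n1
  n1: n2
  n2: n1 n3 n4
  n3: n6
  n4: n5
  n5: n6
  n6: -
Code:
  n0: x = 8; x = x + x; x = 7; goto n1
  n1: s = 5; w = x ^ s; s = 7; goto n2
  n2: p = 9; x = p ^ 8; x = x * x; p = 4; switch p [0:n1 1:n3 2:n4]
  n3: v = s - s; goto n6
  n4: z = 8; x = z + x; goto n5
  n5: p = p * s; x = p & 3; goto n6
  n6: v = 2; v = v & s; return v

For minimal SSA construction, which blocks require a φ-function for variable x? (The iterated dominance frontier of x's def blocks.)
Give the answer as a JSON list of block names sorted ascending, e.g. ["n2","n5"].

idom tree: n1←n0 n2←n1 n3←n2 n4←n2 n5←n4 n6←n2
Dom at joins:
  n1: preds {n0,n2}: {n0} ∩ {n0,n1,n2} = {n0}; idom=n0
  n6: preds {n3,n5}: {n0,n1,n2,n3} ∩ {n0,n1,n2,n4,n5} = {n0,n1,n2}; idom=n2

DF derivation:
  join n1 pred n0: · stop@n0
  join n1 pred n2: n2→n1 stop@n0
  join n6 pred n3: n3 stop@n2
  join n6 pred n5: n5→n4 stop@n2
  DF(n0)=∅
  DF(n1)={n1}
  DF(n2)={n1}
  DF(n3)={n6}
  DF(n4)={n6}
  DF(n5)={n6}
  DF(n6)=∅

φ for x: defs {n0,n2,n4,n5}
  DF⁺ = {n1,n6}

Answer: ["n1", "n6"]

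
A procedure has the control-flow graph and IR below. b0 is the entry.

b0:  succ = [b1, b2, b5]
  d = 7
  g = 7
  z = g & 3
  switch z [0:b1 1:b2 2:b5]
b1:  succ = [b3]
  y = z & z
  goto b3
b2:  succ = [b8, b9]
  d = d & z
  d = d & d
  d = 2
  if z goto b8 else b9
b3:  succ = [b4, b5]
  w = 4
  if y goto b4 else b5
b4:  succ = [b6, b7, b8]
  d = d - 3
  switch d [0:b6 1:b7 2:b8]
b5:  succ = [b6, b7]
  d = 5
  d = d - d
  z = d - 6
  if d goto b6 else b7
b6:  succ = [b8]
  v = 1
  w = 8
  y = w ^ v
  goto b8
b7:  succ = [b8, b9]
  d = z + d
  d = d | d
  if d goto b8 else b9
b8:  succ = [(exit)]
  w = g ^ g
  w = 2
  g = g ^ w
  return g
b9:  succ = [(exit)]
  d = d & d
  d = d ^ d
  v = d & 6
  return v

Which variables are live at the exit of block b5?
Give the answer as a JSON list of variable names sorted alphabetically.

def/use:
  b0: def={d,g,z} ue=∅
  b1: def={y} ue={z}
  b2: def={d} ue={d,z}
  b3: def={w} ue={y}
  b4: def={d} ue={d}
  b5: def={d,z} ue=∅
  b6: def={v,w,y} ue=∅
  b7: def={d} ue={d,z}
  b8: def={g,w} ue={g}
  b9: def={d,v} ue={d}

Live sets:
  b0 li=∅ lo={d,g,z}
  b1 li={d,g,z} lo={d,g,y,z}
  b2 li={d,g,z} lo={d,g}
  b3 li={d,g,y,z} lo={d,g,z}
  b4 li={d,g,z} lo={d,g,z}
  b5 li={g} lo={d,g,z}
  b6 li={g} lo={g}
  b7 li={d,g,z} lo={d,g}
  b8 li={g} lo=∅
  b9 li={d} lo=∅

live-out(b5) = ["d", "g", "z"]

Answer: ["d", "g", "z"]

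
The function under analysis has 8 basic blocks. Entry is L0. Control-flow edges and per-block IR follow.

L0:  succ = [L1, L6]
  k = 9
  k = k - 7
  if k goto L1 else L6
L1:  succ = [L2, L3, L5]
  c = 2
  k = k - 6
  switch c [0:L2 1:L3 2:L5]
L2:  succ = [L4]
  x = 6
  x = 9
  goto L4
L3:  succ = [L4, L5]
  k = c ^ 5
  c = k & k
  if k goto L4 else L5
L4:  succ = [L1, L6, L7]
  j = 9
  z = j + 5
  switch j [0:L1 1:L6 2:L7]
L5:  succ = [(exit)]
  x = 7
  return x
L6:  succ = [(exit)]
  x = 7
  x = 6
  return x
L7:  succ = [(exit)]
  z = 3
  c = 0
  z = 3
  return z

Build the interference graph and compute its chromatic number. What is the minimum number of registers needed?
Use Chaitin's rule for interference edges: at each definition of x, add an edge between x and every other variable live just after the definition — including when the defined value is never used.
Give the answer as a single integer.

Answer: 3

Working:
Block summaries:
  L0: {k} / ∅
  L1: {c,k} / {k}
  L2: {x} / ∅
  L3: {c,k} / {c}
  L4: {j,z} / ∅
  L5: {x} / ∅
  L6: {x} / ∅
  L7: {c,z} / ∅

Liveness:
  L0 li=∅ lo={k}
  L1 li={k} lo={c,k}
  L2 li={k} lo={k}
  L3 li={c} lo={k}
  L4 li={k} lo={k}
  L5 li=∅ lo=∅
  L6 li=∅ lo=∅
  L7 li=∅ lo=∅

Conflict graph:
  c: {k}
  j: {k,z}
  k: {c,j,x,z}
  x: {k}
  z: {j,k}

Colouring:
  lower bound: {j,k,z} mutually conflict ⇒ χ ≥ 3
  assign c→r1 j→r1 k→r0 x→r1 z→r2 — no edge inside a register ⇒ χ ≤ 3
  χ = 3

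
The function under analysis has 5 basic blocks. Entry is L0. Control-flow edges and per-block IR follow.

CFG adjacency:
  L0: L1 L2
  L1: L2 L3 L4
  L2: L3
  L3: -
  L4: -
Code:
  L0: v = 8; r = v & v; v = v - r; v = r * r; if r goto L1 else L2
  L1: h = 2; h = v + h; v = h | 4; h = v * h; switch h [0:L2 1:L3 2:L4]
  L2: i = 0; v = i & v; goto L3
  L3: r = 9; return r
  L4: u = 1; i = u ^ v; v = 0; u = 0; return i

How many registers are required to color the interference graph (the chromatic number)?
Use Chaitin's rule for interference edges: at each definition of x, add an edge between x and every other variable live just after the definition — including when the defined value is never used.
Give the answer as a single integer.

def/use:
  L0: {r,v} / ∅
  L1: {h,v} / {v}
  L2: {i,v} / {v}
  L3: {r} / ∅
  L4: {i,u,v} / {v}

Live sets:
  L0 li=∅ lo={v}
  L1 li={v} lo={v}
  L2 li={v} lo=∅
  L3 li=∅ lo=∅
  L4 li={v} lo=∅

Interfere edges:
  h — {v}
  i — {u,v}
  r — {v}
  u — {i,v}
  v — {h,i,r,u}

Chromatic number:
  {i,u,v} pairwise interfere (3-clique) ⇒ χ ≥ 3
  3-colouring: r0={v}  r1={h,i,r}  r2={u}
  χ = 3

Answer: 3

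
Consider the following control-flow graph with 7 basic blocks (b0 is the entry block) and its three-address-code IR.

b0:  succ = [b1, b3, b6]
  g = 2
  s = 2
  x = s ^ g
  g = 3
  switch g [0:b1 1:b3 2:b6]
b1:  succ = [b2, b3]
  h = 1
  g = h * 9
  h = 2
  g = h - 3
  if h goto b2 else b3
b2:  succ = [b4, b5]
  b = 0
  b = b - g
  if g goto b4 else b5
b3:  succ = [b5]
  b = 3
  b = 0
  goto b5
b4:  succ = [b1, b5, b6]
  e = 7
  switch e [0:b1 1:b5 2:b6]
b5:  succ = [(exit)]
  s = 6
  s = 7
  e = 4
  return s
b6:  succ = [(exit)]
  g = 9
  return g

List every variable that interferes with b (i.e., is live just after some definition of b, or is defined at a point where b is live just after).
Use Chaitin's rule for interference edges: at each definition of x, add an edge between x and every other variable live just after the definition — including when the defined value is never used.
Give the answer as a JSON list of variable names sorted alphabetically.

Answer: ["g"]

Derivation:
Per-block:
  b0: def={g,s,x} ue=∅
  b1: def={g,h} ue=∅
  b2: def={b} ue={g}
  b3: def={b} ue=∅
  b4: def={e} ue=∅
  b5: def={e,s} ue=∅
  b6: def={g} ue=∅

Backward fixpoint:
  b0 li=∅ lo=∅
  b1 li=∅ lo={g}
  b2 li={g} lo=∅
  b3 li=∅ lo=∅
  b4 li=∅ lo=∅
  b5 li=∅ lo=∅
  b6 li=∅ lo=∅

Interfere edges:
  b↔{g}
  e↔{s}
  g↔{b,h,s}
  h↔{g}
  s↔{e,g}
  x↔∅

N(b) = ["g"]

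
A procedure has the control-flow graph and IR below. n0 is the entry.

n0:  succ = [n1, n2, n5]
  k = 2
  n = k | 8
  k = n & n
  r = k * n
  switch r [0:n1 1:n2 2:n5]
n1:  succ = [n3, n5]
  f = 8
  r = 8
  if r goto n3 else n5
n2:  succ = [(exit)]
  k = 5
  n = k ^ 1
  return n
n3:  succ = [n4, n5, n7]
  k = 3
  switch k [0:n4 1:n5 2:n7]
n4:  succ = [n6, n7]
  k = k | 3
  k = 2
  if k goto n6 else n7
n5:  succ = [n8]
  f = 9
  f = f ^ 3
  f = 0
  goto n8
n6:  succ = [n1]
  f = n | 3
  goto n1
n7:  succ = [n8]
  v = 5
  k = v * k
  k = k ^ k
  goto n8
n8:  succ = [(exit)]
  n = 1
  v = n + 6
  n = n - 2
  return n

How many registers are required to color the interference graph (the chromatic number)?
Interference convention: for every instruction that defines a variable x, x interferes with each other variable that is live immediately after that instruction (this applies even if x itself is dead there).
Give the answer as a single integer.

Answer: 3

Working:
Per-block:
  n0 def {k,n,r} use ∅
  n1 def {f,r} use ∅
  n2 def {k,n} use ∅
  n3 def {k} use ∅
  n4 def {k} use {k}
  n5 def {f} use ∅
  n6 def {f} use {n}
  n7 def {k,v} use {k}
  n8 def {n,v} use ∅

Backward fixpoint:
  n0: in=∅ out={n}
  n1: in={n} out={n}
  n2: in=∅ out=∅
  n3: in={n} out={k,n}
  n4: in={k,n} out={k,n}
  n5: in=∅ out=∅
  n6: in={n} out={n}
  n7: in={k} out=∅
  n8: in=∅ out=∅

Interference:
  f: {n}
  k: {n,v}
  n: {f,k,r,v}
  r: {n}
  v: {k,n}

Chromatic number:
  lower bound: {k,n,v} mutually conflict ⇒ χ ≥ 3
  assign f→R1 k→R1 n→R0 r→R1 v→R2 — no edge inside a register ⇒ χ ≤ 3
  χ = 3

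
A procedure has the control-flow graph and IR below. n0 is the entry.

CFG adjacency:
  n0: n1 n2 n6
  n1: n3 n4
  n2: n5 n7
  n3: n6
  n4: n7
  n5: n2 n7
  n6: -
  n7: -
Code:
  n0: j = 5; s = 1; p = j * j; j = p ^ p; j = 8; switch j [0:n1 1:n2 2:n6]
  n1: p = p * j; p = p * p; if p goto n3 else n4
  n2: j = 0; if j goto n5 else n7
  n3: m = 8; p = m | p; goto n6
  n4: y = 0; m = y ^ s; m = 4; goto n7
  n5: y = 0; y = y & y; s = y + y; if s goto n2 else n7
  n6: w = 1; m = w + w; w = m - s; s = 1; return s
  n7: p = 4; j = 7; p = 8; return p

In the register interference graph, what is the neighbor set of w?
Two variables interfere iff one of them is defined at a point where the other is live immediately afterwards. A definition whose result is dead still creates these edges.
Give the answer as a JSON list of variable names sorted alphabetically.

Answer: ["s"]

Analysis:
def/use:
  n0: def={j,p,s} ue=∅
  n1: def={p} ue={j,p}
  n2: def={j} ue=∅
  n3: def={m,p} ue={p}
  n4: def={m,y} ue={s}
  n5: def={s,y} ue=∅
  n6: def={m,s,w} ue={s}
  n7: def={j,p} ue=∅

Backward fixpoint:
  n0 li=∅ lo={j,p,s}
  n1 li={j,p,s} lo={p,s}
  n2 li=∅ lo=∅
  n3 li={p,s} lo={s}
  n4 li={s} lo=∅
  n5 li=∅ lo=∅
  n6 li={s} lo=∅
  n7 li=∅ lo=∅

Interference:
  j — {p,s}
  m — {p,s}
  p — {j,m,s}
  s — {j,m,p,w,y}
  w — {s}
  y — {s}

N(w) = ["s"]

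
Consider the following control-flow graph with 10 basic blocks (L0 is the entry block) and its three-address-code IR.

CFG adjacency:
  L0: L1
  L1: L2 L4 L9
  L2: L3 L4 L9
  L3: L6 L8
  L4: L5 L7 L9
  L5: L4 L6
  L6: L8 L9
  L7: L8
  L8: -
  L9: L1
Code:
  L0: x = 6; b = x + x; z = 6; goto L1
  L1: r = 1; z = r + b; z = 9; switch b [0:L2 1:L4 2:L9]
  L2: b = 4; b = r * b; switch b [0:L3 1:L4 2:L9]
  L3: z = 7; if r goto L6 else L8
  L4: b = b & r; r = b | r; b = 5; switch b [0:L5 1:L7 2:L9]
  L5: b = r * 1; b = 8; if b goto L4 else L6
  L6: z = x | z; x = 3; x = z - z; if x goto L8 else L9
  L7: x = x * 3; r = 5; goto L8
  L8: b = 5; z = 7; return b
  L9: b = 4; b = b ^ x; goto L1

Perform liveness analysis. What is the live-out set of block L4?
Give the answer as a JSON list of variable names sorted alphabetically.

Per-block:
  L0: def={b,x,z} ue=∅
  L1: def={r,z} ue={b}
  L2: def={b} ue={r}
  L3: def={z} ue={r}
  L4: def={b,r} ue={b,r}
  L5: def={b} ue={r}
  L6: def={x,z} ue={x,z}
  L7: def={r,x} ue={x}
  L8: def={b,z} ue=∅
  L9: def={b} ue={x}

Backward fixpoint:
  L0: in=∅ out={b,x}
  L1: in={b,x} out={b,r,x,z}
  L2: in={r,x,z} out={b,r,x,z}
  L3: in={r,x} out={x,z}
  L4: in={b,r,x,z} out={r,x,z}
  L5: in={r,x,z} out={b,r,x,z}
  L6: in={x,z} out={x}
  L7: in={x} out=∅
  L8: in=∅ out=∅
  L9: in={x} out={b,x}

live-out(L4) = ["r", "x", "z"]

Answer: ["r", "x", "z"]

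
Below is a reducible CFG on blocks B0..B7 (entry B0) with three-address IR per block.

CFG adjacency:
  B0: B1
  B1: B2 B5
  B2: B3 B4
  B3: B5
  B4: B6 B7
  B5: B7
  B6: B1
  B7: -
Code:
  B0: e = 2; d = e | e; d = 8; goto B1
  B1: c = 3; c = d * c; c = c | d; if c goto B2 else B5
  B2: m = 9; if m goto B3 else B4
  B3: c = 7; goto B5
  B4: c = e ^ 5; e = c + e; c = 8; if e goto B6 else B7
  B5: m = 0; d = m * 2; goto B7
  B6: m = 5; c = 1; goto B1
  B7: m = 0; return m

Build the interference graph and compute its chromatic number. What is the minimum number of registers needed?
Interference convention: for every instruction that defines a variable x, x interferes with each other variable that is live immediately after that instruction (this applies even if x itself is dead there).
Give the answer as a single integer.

Per-block:
  B0: def={d,e} ue=∅
  B1: def={c} ue={d}
  B2: def={m} ue=∅
  B3: def={c} ue=∅
  B4: def={c,e} ue={e}
  B5: def={d,m} ue=∅
  B6: def={c,m} ue=∅
  B7: def={m} ue=∅

Liveness:
  live B0: ∅→{d,e}
  live B1: {d,e}→{d,e}
  live B2: {d,e}→{d,e}
  live B3: ∅→∅
  live B4: {d,e}→{d,e}
  live B5: ∅→∅
  live B6: {d,e}→{d,e}
  live B7: ∅→∅

Interference:
  c↔{d,e}
  d↔{c,e,m}
  e↔{c,d,m}
  m↔{d,e}

Chromatic number:
  clique {c,d,e} ⇒ need ≥ 3
  3-colouring: R0={d}  R1={e}  R2={c,m}
  χ = 3

Answer: 3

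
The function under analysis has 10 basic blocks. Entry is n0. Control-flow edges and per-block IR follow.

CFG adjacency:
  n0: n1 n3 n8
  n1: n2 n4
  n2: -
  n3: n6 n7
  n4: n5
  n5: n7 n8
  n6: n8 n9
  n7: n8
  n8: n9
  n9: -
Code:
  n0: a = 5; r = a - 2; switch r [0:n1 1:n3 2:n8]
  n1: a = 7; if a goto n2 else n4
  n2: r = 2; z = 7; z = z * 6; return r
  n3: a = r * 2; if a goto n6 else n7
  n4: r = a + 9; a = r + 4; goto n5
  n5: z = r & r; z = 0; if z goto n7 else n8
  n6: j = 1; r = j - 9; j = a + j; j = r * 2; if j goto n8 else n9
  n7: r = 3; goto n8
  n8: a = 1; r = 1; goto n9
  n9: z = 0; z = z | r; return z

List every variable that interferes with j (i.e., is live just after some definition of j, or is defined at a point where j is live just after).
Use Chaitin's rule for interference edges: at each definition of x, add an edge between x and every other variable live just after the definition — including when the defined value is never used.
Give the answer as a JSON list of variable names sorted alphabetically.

def/use:
  n0 def {a,r} use ∅
  n1 def {a} use ∅
  n2 def {r,z} use ∅
  n3 def {a} use {r}
  n4 def {a,r} use {a}
  n5 def {z} use {r}
  n6 def {j,r} use {a}
  n7 def {r} use ∅
  n8 def {a,r} use ∅
  n9 def {z} use {r}

Backward fixpoint:
  n0 li=∅ lo={r}
  n1 li=∅ lo={a}
  n2 li=∅ lo=∅
  n3 li={r} lo={a}
  n4 li={a} lo={r}
  n5 li={r} lo=∅
  n6 li={a} lo={r}
  n7 li=∅ lo=∅
  n8 li=∅ lo={r}
  n9 li={r} lo=∅

Interfere edges:
  a: {j,r}
  j: {a,r}
  r: {a,j,z}
  z: {r}

N(j) = ["a", "r"]

Answer: ["a", "r"]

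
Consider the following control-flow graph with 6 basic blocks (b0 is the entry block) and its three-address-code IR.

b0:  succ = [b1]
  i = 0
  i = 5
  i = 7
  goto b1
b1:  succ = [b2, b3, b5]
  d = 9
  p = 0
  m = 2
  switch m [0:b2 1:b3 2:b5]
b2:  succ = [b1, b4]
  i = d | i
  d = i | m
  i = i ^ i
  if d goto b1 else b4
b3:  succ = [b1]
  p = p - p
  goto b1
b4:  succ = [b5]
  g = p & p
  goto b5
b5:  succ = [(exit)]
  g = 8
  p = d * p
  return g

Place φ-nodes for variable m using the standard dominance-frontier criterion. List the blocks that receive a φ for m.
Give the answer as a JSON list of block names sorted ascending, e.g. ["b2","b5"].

Answer: ["b1"]

Working:
idom tree: b1←b0 b2←b1 b3←b1 b4←b2 b5←b1
Dom at joins:
  b1: preds {b0,b2,b3}: {b0} ∩ {b0,b1,b2} ∩ {b0,b1,b3} = {b0}; idom=b0
  b5: preds {b1,b4}: {b0,b1} ∩ {b0,b1,b2,b4} = {b0,b1}; idom=b1

DF walk-up:
  b1←b0: walk · to b0
  b1←b2: walk b2→b1 to b0
  b1←b3: walk b3→b1 to b0
  b5←b1: walk · to b1
  b5←b4: walk b4→b2 to b1
  b0: DF=∅
  b1: DF={b1}
  b2: DF={b1,b5}
  b3: DF={b1}
  b4: DF={b5}
  b5: DF=∅

φ for m: defs {b1}
  DF⁺ = {b1}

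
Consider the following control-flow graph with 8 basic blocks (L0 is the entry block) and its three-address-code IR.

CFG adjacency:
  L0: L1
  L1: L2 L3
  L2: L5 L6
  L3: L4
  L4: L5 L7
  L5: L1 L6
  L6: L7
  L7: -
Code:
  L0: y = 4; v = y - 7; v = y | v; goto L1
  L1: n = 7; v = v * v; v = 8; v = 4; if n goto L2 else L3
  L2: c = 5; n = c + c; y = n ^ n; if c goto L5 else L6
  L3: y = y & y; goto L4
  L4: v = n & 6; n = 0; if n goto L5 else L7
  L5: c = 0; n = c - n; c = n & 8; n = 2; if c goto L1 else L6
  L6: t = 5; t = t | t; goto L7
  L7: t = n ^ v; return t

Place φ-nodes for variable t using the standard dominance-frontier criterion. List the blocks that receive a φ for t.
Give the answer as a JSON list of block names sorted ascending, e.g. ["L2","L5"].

idom tree: L1←L0 L2←L1 L3←L1 L4←L3 L5←L1 L6←L1 L7←L1
Dom∩ at merges:
  L1: preds {L0,L5}: {L0} ∩ {L0,L1,L5} = {L0}; idom=L0
  L5: preds {L2,L4}: {L0,L1,L2} ∩ {L0,L1,L3,L4} = {L0,L1}; idom=L1
  L6: preds {L2,L5}: {L0,L1,L2} ∩ {L0,L1,L5} = {L0,L1}; idom=L1
  L7: preds {L4,L6}: {L0,L1,L3,L4} ∩ {L0,L1,L6} = {L0,L1}; idom=L1

DF derivation:
  L1←L0: walk · to L0
  L1←L5: walk L5→L1 to L0
  L5←L2: walk L2 to L1
  L5←L4: walk L4→L3 to L1
  L6←L2: walk L2 to L1
  L6←L5: walk L5 to L1
  L7←L4: walk L4→L3 to L1
  L7←L6: walk L6 to L1
  DF(L0)=∅
  DF(L1)={L1}
  DF(L2)={L5,L6}
  DF(L3)={L5,L7}
  DF(L4)={L5,L7}
  DF(L5)={L1,L6}
  DF(L6)={L7}
  DF(L7)=∅

φ for t: defs {L6,L7}
  DF⁺ = {L7}

Answer: ["L7"]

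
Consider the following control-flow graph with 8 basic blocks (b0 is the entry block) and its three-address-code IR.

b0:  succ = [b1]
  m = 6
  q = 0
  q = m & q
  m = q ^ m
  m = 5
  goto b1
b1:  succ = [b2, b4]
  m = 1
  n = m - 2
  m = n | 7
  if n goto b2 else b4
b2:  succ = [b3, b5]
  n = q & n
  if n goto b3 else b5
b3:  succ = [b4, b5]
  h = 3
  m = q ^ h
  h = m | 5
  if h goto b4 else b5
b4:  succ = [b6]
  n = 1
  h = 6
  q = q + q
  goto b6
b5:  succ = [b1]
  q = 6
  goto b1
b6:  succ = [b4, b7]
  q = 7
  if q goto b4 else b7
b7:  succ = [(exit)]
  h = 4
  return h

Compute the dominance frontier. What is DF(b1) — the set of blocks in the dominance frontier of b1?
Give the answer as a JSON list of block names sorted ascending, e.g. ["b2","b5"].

idom tree: b1←b0 b2←b1 b3←b2 b4←b1 b5←b2 b6←b4 b7←b6
Dom∩ at merges:
  b1: preds {b0,b5}: {b0} ∩ {b0,b1,b2,b5} = {b0}; idom=b0
  b4: preds {b1,b3,b6}: {b0,b1} ∩ {b0,b1,b2,b3} ∩ {b0,b1,b4,b6} = {b0,b1}; idom=b1
  b5: preds {b2,b3}: {b0,b1,b2} ∩ {b0,b1,b2,b3} = {b0,b1,b2}; idom=b2

DF derivation:
  join b1 pred b0: · stop@b0
  join b1 pred b5: b5→b2→b1 stop@b0
  join b4 pred b1: · stop@b1
  join b4 pred b3: b3→b2 stop@b1
  join b4 pred b6: b6→b4 stop@b1
  join b5 pred b2: · stop@b2
  join b5 pred b3: b3 stop@b2
  b0: DF=∅
  b1: DF={b1}
  b2: DF={b1,b4}
  b3: DF={b4,b5}
  b4: DF={b4}
  b5: DF={b1}
  b6: DF={b4}
  b7: DF=∅

DF(b1) = ["b1"]

Answer: ["b1"]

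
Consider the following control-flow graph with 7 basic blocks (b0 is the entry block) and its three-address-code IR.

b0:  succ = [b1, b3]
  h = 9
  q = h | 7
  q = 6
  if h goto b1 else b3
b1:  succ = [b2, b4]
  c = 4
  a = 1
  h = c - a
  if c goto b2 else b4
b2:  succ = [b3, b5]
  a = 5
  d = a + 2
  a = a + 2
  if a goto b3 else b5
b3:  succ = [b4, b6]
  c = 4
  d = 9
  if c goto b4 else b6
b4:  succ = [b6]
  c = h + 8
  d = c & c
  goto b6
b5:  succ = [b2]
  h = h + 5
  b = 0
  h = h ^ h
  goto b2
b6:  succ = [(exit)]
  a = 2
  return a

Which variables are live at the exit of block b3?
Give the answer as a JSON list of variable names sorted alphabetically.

Block summaries:
  b0: def={h,q} ue=∅
  b1: def={a,c,h} ue=∅
  b2: def={a,d} ue=∅
  b3: def={c,d} ue=∅
  b4: def={c,d} ue={h}
  b5: def={b,h} ue={h}
  b6: def={a} ue=∅

Backward fixpoint:
  b0 li=∅ lo={h}
  b1 li=∅ lo={h}
  b2 li={h} lo={h}
  b3 li={h} lo={h}
  b4 li={h} lo=∅
  b5 li={h} lo={h}
  b6 li=∅ lo=∅

live-out(b3) = ["h"]

Answer: ["h"]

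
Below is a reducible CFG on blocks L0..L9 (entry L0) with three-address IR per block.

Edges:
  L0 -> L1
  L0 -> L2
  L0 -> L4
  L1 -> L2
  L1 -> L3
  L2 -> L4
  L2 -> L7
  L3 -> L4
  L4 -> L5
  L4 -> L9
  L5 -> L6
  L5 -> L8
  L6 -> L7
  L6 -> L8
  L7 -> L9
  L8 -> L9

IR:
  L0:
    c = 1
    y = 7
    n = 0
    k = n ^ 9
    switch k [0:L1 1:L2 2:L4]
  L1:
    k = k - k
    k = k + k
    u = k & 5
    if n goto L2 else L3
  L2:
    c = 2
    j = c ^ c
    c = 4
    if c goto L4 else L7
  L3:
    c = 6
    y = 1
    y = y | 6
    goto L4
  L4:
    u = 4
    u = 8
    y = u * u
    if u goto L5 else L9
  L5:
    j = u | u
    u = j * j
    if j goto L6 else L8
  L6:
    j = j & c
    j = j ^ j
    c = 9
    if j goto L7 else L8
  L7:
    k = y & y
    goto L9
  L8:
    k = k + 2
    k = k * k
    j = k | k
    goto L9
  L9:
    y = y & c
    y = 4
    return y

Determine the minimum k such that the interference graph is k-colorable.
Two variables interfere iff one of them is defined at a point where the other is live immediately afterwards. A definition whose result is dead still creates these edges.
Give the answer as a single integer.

Block summaries:
  L0: def={c,k,n,y} ue=∅
  L1: def={k,u} ue={k,n}
  L2: def={c,j} ue=∅
  L3: def={c,y} ue=∅
  L4: def={u,y} ue=∅
  L5: def={j,u} ue={u}
  L6: def={c,j} ue={c,j}
  L7: def={k} ue={y}
  L8: def={j,k} ue={k}
  L9: def={y} ue={c,y}

Liveness:
  L0 li=∅ lo={c,k,n,y}
  L1 li={k,n,y} lo={k,y}
  L2 li={k,y} lo={c,k,y}
  L3 li={k} lo={c,k}
  L4 li={c,k} lo={c,k,u,y}
  L5 li={c,k,u,y} lo={c,j,k,y}
  L6 li={c,j,k,y} lo={c,k,y}
  L7 li={c,y} lo={c,y}
  L8 li={c,k,y} lo={c,y}
  L9 li={c,y} lo=∅

Interference:
  c↔{j,k,n,u,y}
  j↔{c,k,u,y}
  k↔{c,j,n,u,y}
  n↔{c,k,u,y}
  u↔{c,j,k,n,y}
  y↔{c,j,k,n,u}

Colouring:
  {c,j,k,u,y} pairwise interfere (5-clique) ⇒ χ ≥ 5
  assign c→c0 j→c4 k→c1 n→c4 u→c2 y→c3 — no edge inside a register ⇒ χ ≤ 5
  χ = 5

Answer: 5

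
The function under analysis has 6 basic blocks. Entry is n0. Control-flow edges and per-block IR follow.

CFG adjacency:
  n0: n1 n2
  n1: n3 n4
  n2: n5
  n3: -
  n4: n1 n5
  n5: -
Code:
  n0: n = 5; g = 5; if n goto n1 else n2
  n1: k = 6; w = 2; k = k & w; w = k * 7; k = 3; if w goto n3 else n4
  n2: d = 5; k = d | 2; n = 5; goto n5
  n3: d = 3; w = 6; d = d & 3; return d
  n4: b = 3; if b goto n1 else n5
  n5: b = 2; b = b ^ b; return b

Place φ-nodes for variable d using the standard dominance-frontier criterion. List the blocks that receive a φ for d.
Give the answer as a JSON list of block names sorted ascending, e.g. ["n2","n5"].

idom tree: n1←n0 n2←n0 n3←n1 n4←n1 n5←n0
Dom at joins:
  n1: preds {n0,n4}: {n0} ∩ {n0,n1,n4} = {n0}; idom=n0
  n5: preds {n2,n4}: {n0,n2} ∩ {n0,n1,n4} = {n0}; idom=n0

DF walk-up:
  join n1 pred n0: · stop@n0
  join n1 pred n4: n4→n1 stop@n0
  join n5 pred n2: n2 stop@n0
  join n5 pred n4: n4→n1 stop@n0
  n0: DF=∅
  n1: DF={n1,n5}
  n2: DF={n5}
  n3: DF=∅
  n4: DF={n1,n5}
  n5: DF=∅

φ for d: defs {n2,n3}
  DF⁺ = {n5}

Answer: ["n5"]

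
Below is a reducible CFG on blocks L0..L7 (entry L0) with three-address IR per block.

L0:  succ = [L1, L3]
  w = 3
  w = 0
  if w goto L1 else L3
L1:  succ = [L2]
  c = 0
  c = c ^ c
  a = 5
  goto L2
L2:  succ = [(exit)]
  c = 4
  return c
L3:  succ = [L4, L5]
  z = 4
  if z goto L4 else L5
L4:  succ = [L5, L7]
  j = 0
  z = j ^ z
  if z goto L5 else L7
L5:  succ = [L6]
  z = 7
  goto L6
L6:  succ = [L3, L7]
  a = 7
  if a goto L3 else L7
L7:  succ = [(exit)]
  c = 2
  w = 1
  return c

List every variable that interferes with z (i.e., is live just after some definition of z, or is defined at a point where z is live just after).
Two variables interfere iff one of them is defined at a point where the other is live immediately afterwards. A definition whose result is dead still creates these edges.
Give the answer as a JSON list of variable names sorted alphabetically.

def/use:
  L0 def {w} use ∅
  L1 def {a,c} use ∅
  L2 def {c} use ∅
  L3 def {z} use ∅
  L4 def {j,z} use {z}
  L5 def {z} use ∅
  L6 def {a} use ∅
  L7 def {c,w} use ∅

Liveness:
  L0: in=∅ out=∅
  L1: in=∅ out=∅
  L2: in=∅ out=∅
  L3: in=∅ out={z}
  L4: in={z} out=∅
  L5: in=∅ out=∅
  L6: in=∅ out=∅
  L7: in=∅ out=∅

Interfere edges:
  a↔∅
  c↔{w}
  j↔{z}
  w↔{c}
  z↔{j}

N(z) = ["j"]

Answer: ["j"]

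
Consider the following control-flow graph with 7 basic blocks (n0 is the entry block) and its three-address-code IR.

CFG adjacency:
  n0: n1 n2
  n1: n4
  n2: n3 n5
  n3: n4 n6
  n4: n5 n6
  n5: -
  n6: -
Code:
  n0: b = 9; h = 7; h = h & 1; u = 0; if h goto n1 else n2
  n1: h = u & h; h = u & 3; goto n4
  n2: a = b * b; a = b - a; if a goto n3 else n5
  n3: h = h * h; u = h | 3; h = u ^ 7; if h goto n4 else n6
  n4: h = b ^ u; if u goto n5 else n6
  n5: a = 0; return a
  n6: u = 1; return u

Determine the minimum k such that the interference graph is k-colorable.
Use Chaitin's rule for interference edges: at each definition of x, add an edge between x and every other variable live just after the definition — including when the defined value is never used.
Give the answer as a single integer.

Answer: 3

Working:
Per-block:
  n0: def={b,h,u} ue=∅
  n1: def={h} ue={h,u}
  n2: def={a} ue={b}
  n3: def={h,u} ue={h}
  n4: def={h} ue={b,u}
  n5: def={a} ue=∅
  n6: def={u} ue=∅

Live sets:
  n0 li=∅ lo={b,h,u}
  n1 li={b,h,u} lo={b,u}
  n2 li={b,h} lo={b,h}
  n3 li={b,h} lo={b,u}
  n4 li={b,u} lo=∅
  n5 li=∅ lo=∅
  n6 li=∅ lo=∅

Interference:
  a: {b,h}
  b: {a,h,u}
  h: {a,b,u}
  u: {b,h}

Registers:
  lower bound: {a,b,h} mutually conflict ⇒ χ ≥ 3
  assign a→r2 b→r0 h→r1 u→r2 — no edge inside a register ⇒ χ ≤ 3
  χ = 3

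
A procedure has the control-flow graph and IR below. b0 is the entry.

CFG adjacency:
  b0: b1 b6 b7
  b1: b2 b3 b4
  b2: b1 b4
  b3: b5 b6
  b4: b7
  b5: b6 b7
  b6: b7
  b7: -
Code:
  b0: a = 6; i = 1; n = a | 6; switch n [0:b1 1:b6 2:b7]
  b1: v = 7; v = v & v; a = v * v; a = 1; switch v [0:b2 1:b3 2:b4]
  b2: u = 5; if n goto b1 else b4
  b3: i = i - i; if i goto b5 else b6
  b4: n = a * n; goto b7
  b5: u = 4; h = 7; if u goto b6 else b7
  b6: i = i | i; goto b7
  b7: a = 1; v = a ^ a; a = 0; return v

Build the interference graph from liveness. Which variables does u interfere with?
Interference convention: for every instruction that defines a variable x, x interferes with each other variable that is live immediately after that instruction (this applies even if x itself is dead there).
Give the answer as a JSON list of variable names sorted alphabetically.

Block summaries:
  b0: def={a,i,n} ue=∅
  b1: def={a,v} ue=∅
  b2: def={u} ue={n}
  b3: def={i} ue={i}
  b4: def={n} ue={a,n}
  b5: def={h,u} ue=∅
  b6: def={i} ue={i}
  b7: def={a,v} ue=∅

Liveness:
  b0: in=∅ out={i,n}
  b1: in={i,n} out={a,i,n}
  b2: in={a,i,n} out={a,i,n}
  b3: in={i} out={i}
  b4: in={a,n} out=∅
  b5: in={i} out={i}
  b6: in={i} out=∅
  b7: in=∅ out=∅

Interfere edges:
  a: {i,n,u,v}
  h: {i,u}
  i: {a,h,n,u,v}
  n: {a,i,u,v}
  u: {a,h,i,n}
  v: {a,i,n}

N(u) = ["a", "h", "i", "n"]

Answer: ["a", "h", "i", "n"]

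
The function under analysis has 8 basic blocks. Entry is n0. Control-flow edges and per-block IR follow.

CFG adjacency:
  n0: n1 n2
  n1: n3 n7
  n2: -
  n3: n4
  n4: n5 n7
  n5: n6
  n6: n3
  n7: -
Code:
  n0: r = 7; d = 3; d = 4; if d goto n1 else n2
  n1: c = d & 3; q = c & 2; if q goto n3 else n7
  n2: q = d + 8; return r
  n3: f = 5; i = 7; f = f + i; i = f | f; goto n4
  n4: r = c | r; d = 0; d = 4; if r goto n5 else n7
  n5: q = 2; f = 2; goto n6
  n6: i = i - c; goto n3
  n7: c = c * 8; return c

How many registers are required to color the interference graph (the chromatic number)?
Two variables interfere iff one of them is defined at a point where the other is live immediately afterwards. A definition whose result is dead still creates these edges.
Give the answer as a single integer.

Block summaries:
  n0 def {d,r} use ∅
  n1 def {c,q} use {d}
  n2 def {q} use {d,r}
  n3 def {f,i} use ∅
  n4 def {d,r} use {c,r}
  n5 def {f,q} use ∅
  n6 def {i} use {c,i}
  n7 def {c} use {c}

Liveness:
  n0 li=∅ lo={d,r}
  n1 li={d,r} lo={c,r}
  n2 li={d,r} lo=∅
  n3 li={c,r} lo={c,i,r}
  n4 li={c,i,r} lo={c,i,r}
  n5 li={c,i,r} lo={c,i,r}
  n6 li={c,i,r} lo={c,r}
  n7 li={c} lo=∅

Interfere edges:
  c: {d,f,i,q,r}
  d: {c,i,r}
  f: {c,i,r}
  i: {c,d,f,q,r}
  q: {c,i,r}
  r: {c,d,f,i,q}

Registers:
  {c,d,i,r} pairwise interfere (4-clique) ⇒ χ ≥ 4
  4-colouring: c0={c}  c1={i}  c2={r}  c3={d,f,q}
  χ = 4

Answer: 4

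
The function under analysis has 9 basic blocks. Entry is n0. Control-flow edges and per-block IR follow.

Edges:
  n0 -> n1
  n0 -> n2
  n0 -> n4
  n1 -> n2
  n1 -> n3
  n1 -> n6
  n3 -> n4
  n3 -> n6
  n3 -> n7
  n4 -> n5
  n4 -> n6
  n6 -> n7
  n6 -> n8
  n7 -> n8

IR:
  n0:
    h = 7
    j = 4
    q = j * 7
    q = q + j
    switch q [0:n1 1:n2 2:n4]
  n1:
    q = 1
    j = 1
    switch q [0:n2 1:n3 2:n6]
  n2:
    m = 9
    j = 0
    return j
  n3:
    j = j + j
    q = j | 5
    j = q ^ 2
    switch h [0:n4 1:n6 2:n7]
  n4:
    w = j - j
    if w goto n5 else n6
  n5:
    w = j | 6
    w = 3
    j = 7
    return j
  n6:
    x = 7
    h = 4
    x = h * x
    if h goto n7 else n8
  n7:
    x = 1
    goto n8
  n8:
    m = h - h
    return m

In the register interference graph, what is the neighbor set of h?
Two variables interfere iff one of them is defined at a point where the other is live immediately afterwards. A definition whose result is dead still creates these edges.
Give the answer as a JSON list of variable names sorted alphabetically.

Answer: ["j", "q", "x"]

Working:
Per-block:
  n0: def={h,j,q} ue=∅
  n1: def={j,q} ue=∅
  n2: def={j,m} ue=∅
  n3: def={j,q} ue={h,j}
  n4: def={w} ue={j}
  n5: def={j,w} ue={j}
  n6: def={h,x} ue=∅
  n7: def={x} ue=∅
  n8: def={m} ue={h}

Liveness:
  n0: in=∅ out={h,j}
  n1: in={h} out={h,j}
  n2: in=∅ out=∅
  n3: in={h,j} out={h,j}
  n4: in={j} out={j}
  n5: in={j} out=∅
  n6: in=∅ out={h}
  n7: in={h} out={h}
  n8: in={h} out=∅

Conflict graph:
  h↔{j,q,x}
  j↔{h,q,w}
  m↔∅
  q↔{h,j}
  w↔{j}
  x↔{h}

N(h) = ["j", "q", "x"]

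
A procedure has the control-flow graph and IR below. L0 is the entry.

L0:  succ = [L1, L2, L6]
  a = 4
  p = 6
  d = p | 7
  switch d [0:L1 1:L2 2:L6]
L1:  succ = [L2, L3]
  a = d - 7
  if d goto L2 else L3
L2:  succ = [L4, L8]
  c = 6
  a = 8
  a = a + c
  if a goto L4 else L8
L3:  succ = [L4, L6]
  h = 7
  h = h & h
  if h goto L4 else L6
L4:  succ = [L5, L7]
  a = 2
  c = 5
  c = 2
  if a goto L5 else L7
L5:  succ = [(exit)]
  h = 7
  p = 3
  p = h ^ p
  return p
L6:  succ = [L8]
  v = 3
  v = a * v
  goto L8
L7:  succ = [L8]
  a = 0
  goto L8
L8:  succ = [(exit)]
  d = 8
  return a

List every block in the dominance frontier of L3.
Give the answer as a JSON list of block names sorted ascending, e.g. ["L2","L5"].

Answer: ["L4", "L6"]

Derivation:
idom tree: L1←L0 L2←L0 L3←L1 L4←L0 L5←L4 L6←L0 L7←L4 L8←L0
Dom at joins:
  L2: preds {L0,L1}: {L0} ∩ {L0,L1} = {L0}; idom=L0
  L4: preds {L2,L3}: {L0,L2} ∩ {L0,L1,L3} = {L0}; idom=L0
  L6: preds {L0,L3}: {L0} ∩ {L0,L1,L3} = {L0}; idom=L0
  L8: preds {L2,L6,L7}: {L0,L2} ∩ {L0,L6} ∩ {L0,L4,L7} = {L0}; idom=L0

DF derivation:
  join L2 pred L0: · stop@L0
  join L2 pred L1: L1 stop@L0
  join L4 pred L2: L2 stop@L0
  join L4 pred L3: L3→L1 stop@L0
  join L6 pred L0: · stop@L0
  join L6 pred L3: L3→L1 stop@L0
  join L8 pred L2: L2 stop@L0
  join L8 pred L6: L6 stop@L0
  join L8 pred L7: L7→L4 stop@L0
  L0 → ∅
  L1 → {L2,L4,L6}
  L2 → {L4,L8}
  L3 → {L4,L6}
  L4 → {L8}
  L5 → ∅
  L6 → {L8}
  L7 → {L8}
  L8 → ∅

DF(L3) = ["L4", "L6"]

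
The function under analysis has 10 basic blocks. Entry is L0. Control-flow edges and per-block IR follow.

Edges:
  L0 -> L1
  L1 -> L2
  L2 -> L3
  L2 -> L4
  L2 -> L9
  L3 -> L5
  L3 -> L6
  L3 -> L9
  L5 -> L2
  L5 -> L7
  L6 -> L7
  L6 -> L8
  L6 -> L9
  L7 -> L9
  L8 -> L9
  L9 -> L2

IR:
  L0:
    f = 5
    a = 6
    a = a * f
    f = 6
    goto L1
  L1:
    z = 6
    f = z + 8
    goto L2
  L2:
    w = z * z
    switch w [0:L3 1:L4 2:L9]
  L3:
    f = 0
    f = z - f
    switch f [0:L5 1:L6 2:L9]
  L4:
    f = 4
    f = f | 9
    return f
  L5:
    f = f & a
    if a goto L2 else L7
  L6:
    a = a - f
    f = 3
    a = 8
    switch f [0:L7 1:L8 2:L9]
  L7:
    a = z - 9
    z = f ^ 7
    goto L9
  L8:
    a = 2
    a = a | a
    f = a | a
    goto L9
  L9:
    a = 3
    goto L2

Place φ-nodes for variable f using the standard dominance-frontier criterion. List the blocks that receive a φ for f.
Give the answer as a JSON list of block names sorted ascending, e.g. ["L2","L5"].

idom tree: L1←L0 L2←L1 L3←L2 L4←L2 L5←L3 L6←L3 L7←L3 L8←L6 L9←L2
Join-block Dom:
  L2: preds {L1,L5,L9}: {L0,L1} ∩ {L0,L1,L2,L3,L5} ∩ {L0,L1,L2,L9} = {L0,L1}; idom=L1
  L7: preds {L5,L6}: {L0,L1,L2,L3,L5} ∩ {L0,L1,L2,L3,L6} = {L0,L1,L2,L3}; idom=L3
  L9: preds {L2,L3,L6,L7,L8}: {L0,L1,L2} ∩ {L0,L1,L2,L3} ∩ {L0,L1,L2,L3,L6} ∩ {L0,L1,L2,L3,L7} ∩ {L0,L1,L2,L3,L6,L8} = {L0,L1,L2}; idom=L2

Frontier:
  L2←L1: walk · to L1
  L2←L5: walk L5→L3→L2 to L1
  L2←L9: walk L9→L2 to L1
  L7←L5: walk L5 to L3
  L7←L6: walk L6 to L3
  L9←L2: walk · to L2
  L9←L3: walk L3 to L2
  L9←L6: walk L6→L3 to L2
  L9←L7: walk L7→L3 to L2
  L9←L8: walk L8→L6→L3 to L2
  DF(L0)=∅
  DF(L1)=∅
  DF(L2)={L2}
  DF(L3)={L2,L9}
  DF(L4)=∅
  DF(L5)={L2,L7}
  DF(L6)={L7,L9}
  DF(L7)={L9}
  DF(L8)={L9}
  DF(L9)={L2}

φ for f: defs {L0,L1,L3,L4,L5,L6,L8}
  DF⁺ = {L2,L7,L9}

Answer: ["L2", "L7", "L9"]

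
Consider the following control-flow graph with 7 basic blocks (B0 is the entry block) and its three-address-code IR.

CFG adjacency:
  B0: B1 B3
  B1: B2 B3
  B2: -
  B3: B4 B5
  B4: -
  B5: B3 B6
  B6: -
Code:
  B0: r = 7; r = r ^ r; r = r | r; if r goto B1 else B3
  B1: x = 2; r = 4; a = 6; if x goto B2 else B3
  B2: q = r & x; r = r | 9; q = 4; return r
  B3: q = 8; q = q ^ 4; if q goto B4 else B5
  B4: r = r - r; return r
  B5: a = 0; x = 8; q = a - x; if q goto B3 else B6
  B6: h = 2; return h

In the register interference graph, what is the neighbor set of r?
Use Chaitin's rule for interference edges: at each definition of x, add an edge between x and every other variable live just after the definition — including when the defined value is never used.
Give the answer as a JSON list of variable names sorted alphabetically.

Per-block:
  B0: {r} / ∅
  B1: {a,r,x} / ∅
  B2: {q,r} / {r,x}
  B3: {q} / ∅
  B4: {r} / {r}
  B5: {a,q,x} / ∅
  B6: {h} / ∅

Liveness:
  B0: in=∅ out={r}
  B1: in=∅ out={r,x}
  B2: in={r,x} out=∅
  B3: in={r} out={r}
  B4: in={r} out=∅
  B5: in={r} out={r}
  B6: in=∅ out=∅

Interfere edges:
  a: {r,x}
  h: ∅
  q: {r}
  r: {a,q,x}
  x: {a,r}

N(r) = ["a", "q", "x"]

Answer: ["a", "q", "x"]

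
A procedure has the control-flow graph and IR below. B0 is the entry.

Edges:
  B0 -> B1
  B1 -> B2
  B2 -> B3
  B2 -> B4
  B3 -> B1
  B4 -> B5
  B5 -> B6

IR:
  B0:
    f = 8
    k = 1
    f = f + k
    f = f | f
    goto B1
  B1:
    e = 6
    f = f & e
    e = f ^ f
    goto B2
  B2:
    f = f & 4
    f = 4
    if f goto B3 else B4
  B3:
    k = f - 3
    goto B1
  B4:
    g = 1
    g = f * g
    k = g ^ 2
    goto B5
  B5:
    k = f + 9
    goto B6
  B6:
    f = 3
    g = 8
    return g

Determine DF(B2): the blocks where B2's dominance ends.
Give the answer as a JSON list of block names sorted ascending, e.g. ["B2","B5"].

idom tree: B1←B0 B2←B1 B3←B2 B4←B2 B5←B4 B6←B5
Join-block Dom:
  B1: preds {B0,B3}: {B0} ∩ {B0,B1,B2,B3} = {B0}; idom=B0

DF derivation:
  join B1 pred B0: · stop@B0
  join B1 pred B3: B3→B2→B1 stop@B0
  B0 → ∅
  B1 → {B1}
  B2 → {B1}
  B3 → {B1}
  B4 → ∅
  B5 → ∅
  B6 → ∅

DF(B2) = ["B1"]

Answer: ["B1"]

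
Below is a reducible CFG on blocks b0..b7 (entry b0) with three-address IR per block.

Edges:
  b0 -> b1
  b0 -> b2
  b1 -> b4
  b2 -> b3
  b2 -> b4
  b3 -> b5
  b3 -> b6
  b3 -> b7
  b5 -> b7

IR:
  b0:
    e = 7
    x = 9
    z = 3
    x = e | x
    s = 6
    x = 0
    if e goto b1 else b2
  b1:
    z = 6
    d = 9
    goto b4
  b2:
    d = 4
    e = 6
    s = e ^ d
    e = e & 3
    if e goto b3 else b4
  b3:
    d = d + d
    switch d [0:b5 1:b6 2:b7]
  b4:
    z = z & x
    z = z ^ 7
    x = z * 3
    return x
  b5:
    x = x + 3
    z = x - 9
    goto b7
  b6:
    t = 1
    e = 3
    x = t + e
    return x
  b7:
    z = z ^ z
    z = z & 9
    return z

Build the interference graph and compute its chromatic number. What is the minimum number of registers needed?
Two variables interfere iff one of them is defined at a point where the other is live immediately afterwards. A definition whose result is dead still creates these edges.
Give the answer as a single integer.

Answer: 5

Derivation:
Block summaries:
  b0 def {e,s,x,z} use ∅
  b1 def {d,z} use ∅
  b2 def {d,e,s} use ∅
  b3 def {d} use {d}
  b4 def {x,z} use {x,z}
  b5 def {x,z} use {x}
  b6 def {e,t,x} use ∅
  b7 def {z} use {z}

Live sets:
  b0 li=∅ lo={x,z}
  b1 li={x} lo={x,z}
  b2 li={x,z} lo={d,x,z}
  b3 li={d,x,z} lo={x,z}
  b4 li={x,z} lo=∅
  b5 li={x} lo={z}
  b6 li=∅ lo=∅
  b7 li={z} lo=∅

Interference:
  d↔{e,s,x,z}
  e↔{d,s,t,x,z}
  s↔{d,e,x,z}
  t↔{e}
  x↔{d,e,s,z}
  z↔{d,e,s,x}

Colouring:
  {d,e,s,x,z} pairwise interfere (5-clique) ⇒ χ ≥ 5
  5-colouring: r0={e}  r1={d,t}  r2={s}  r3={x}  r4={z}
  χ = 5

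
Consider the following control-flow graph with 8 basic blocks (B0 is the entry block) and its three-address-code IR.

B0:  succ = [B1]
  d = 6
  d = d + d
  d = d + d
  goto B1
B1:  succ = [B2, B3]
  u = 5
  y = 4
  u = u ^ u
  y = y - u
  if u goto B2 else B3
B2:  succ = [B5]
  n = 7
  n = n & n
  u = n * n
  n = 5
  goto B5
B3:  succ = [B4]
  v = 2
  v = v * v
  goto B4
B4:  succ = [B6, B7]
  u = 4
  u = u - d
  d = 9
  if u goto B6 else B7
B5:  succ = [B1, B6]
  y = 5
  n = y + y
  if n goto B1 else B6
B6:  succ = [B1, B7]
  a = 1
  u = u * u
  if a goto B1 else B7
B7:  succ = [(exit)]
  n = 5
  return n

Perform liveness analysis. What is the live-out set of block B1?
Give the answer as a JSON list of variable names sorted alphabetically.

Per-block:
  B0: def={d} ue=∅
  B1: def={u,y} ue=∅
  B2: def={n,u} ue=∅
  B3: def={v} ue=∅
  B4: def={d,u} ue={d}
  B5: def={n,y} ue=∅
  B6: def={a,u} ue={u}
  B7: def={n} ue=∅

Backward fixpoint:
  B0: in=∅ out={d}
  B1: in={d} out={d}
  B2: in={d} out={d,u}
  B3: in={d} out={d}
  B4: in={d} out={d,u}
  B5: in={d,u} out={d,u}
  B6: in={d,u} out={d}
  B7: in=∅ out=∅

live-out(B1) = ["d"]

Answer: ["d"]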